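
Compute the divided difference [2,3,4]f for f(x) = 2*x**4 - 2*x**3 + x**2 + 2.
93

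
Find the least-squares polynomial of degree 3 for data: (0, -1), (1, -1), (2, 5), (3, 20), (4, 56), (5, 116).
-15/14 + (43/84)x + (-5/4)x² + (7/6)x³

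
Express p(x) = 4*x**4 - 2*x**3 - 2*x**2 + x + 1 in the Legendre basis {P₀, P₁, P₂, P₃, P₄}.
(17/15)P₀ + (-1/5)P₁ + (20/21)P₂ + (-4/5)P₃ + (32/35)P₄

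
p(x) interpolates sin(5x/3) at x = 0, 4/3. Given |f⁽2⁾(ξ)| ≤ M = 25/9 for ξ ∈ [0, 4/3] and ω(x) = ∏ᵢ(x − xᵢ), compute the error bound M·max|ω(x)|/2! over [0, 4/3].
50/81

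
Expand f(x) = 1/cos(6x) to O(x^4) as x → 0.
1 + 18*x**2 + O(x**4)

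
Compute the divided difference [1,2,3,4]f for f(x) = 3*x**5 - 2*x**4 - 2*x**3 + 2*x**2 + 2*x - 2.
173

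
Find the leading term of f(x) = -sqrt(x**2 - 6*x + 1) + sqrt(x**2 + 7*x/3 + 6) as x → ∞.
25/6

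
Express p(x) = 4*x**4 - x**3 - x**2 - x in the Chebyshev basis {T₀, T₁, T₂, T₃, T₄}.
T₀ + (-7/4)T₁ + (3/2)T₂ + (-1/4)T₃ + (1/2)T₄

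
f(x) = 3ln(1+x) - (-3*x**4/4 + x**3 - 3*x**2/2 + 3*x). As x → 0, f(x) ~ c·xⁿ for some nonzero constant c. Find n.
5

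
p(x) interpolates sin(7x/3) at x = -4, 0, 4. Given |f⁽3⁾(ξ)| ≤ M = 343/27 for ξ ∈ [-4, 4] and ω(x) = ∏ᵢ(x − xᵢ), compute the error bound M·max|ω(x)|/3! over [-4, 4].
21952*sqrt(3)/729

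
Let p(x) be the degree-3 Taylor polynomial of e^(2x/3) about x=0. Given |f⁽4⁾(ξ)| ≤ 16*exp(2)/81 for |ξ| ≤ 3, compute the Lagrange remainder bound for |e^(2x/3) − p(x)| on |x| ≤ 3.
2*exp(2)/3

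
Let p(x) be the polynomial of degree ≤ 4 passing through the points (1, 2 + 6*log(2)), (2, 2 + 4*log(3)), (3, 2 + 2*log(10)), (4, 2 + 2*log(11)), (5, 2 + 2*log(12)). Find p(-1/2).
2 + log(184467440737095516160000000000000000000000000000000000000000000000*11**(15/16)*2**(25/64)*3**(19/64)*5**(13/32)/144131868228680264311915617571207068008843326205168934565717750659)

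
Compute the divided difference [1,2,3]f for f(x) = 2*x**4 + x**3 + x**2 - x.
57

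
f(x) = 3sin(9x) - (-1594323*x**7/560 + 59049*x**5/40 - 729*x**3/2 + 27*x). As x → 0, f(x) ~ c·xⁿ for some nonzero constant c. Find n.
9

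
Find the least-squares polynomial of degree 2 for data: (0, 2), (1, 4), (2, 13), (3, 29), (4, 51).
67/35 + (-79/70)x + (47/14)x²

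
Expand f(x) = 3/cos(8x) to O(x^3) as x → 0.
3 + 96*x**2 + O(x**3)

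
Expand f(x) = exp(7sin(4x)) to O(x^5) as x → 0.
1 + 28*x + 392*x**2 + 3584*x**3 + 23520*x**4 + O(x**5)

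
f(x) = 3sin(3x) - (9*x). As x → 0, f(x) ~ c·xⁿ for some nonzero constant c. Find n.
3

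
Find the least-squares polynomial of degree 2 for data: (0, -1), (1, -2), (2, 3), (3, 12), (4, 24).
-46/35 + (-76/35)x + (15/7)x²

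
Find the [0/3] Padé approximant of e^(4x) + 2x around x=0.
1/(-392*x**3/3 + 28*x**2 - 6*x + 1)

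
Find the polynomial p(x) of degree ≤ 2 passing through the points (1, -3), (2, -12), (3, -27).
-3*x**2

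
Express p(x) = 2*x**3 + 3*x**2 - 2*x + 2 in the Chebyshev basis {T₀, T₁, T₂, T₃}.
(7/2)T₀ + (-1/2)T₁ + (3/2)T₂ + (1/2)T₃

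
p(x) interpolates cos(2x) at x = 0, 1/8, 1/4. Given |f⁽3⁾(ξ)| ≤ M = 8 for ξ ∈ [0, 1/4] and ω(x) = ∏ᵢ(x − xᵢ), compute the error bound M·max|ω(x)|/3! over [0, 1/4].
sqrt(3)/1728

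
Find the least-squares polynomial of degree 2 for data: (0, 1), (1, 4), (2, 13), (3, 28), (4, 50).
38/35 + (-13/35)x + (22/7)x²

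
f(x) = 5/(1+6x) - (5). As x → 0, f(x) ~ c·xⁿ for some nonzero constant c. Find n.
1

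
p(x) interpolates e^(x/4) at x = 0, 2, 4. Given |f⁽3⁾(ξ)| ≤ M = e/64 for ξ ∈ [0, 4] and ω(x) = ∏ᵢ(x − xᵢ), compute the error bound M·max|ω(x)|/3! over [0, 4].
sqrt(3)*e/216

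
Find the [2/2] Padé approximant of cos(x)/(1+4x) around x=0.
(-187*x**2/372 + 2*x/93 + 1)/(x**2/12 + 374*x/93 + 1)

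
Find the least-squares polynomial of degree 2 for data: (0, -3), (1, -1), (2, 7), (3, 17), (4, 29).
-121/35 + (67/35)x + (11/7)x²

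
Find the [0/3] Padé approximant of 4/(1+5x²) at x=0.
4/(5*x**2 + 1)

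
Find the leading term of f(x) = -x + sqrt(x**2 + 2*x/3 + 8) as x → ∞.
1/3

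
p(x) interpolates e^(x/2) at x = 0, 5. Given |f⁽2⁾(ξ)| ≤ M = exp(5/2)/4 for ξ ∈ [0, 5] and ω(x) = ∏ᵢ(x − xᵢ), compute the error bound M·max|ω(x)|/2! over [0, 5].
25*exp(5/2)/32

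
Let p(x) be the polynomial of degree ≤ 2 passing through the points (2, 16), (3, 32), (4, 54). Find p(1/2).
13/4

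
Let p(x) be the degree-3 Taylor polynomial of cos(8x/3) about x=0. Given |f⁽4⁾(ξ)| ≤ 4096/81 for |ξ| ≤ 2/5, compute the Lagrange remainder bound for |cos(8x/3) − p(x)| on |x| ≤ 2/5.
8192/151875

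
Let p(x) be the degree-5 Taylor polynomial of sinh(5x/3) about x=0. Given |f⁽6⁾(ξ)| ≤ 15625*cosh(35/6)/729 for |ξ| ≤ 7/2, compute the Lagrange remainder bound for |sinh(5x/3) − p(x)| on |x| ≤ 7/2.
367653125*cosh(35/6)/6718464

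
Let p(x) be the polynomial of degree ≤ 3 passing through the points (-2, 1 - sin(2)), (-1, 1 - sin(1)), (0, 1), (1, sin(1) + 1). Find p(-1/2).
-5*sin(1)/8 + sin(2)/16 + 1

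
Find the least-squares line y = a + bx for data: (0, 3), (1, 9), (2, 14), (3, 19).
a = 33/10, b = 53/10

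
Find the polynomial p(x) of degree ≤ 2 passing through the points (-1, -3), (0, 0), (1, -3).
-3*x**2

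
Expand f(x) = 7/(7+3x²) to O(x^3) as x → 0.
1 - 3*x**2/7 + O(x**3)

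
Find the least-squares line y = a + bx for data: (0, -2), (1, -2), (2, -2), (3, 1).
a = -13/5, b = 9/10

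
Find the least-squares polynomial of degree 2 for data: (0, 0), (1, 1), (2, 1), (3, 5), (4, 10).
11/35 + (-36/35)x + (6/7)x²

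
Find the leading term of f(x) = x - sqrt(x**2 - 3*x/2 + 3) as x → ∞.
3/4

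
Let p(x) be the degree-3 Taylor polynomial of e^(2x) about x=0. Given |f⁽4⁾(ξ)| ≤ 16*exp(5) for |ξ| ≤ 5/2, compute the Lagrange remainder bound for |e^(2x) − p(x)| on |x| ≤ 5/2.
625*exp(5)/24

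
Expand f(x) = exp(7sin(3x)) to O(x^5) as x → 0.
1 + 21*x + 441*x**2/2 + 1512*x**3 + 59535*x**4/8 + O(x**5)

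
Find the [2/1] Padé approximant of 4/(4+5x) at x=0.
1/(5*x/4 + 1)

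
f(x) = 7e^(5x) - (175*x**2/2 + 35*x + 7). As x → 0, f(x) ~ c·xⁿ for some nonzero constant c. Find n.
3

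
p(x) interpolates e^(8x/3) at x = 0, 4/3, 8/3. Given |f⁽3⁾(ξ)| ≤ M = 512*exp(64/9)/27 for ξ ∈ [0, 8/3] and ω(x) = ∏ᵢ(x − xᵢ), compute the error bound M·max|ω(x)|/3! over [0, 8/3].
32768*sqrt(3)*exp(64/9)/19683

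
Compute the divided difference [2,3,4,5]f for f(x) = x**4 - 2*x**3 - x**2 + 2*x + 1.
12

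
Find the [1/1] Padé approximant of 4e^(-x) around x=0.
(4 - 2*x)/(x/2 + 1)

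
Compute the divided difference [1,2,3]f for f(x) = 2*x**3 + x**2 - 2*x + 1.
13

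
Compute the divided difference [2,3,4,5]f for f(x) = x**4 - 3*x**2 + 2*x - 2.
14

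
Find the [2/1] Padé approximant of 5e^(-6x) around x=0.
(30*x**2 - 20*x + 5)/(2*x + 1)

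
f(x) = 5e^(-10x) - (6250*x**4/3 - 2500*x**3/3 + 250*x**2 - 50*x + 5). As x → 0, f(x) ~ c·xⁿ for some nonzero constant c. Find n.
5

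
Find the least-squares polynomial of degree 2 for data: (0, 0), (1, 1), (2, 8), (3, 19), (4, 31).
-17/35 + (4/7)x + (13/7)x²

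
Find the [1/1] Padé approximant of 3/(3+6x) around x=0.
1/(2*x + 1)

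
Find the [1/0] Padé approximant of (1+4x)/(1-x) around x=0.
5*x + 1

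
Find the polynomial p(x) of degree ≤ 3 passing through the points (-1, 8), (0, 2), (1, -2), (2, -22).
-3*x**3 + x**2 - 2*x + 2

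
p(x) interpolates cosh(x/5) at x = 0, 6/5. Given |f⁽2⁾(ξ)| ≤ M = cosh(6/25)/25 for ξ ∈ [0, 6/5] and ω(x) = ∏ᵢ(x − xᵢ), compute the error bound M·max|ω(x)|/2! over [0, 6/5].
9*cosh(6/25)/1250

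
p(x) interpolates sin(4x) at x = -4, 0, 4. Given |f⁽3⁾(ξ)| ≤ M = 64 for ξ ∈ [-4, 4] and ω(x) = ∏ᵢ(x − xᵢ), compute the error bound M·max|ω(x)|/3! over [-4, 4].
4096*sqrt(3)/27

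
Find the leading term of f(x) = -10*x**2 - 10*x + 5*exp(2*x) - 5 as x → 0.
20*x**3/3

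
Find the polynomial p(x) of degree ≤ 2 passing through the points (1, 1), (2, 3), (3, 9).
2*x**2 - 4*x + 3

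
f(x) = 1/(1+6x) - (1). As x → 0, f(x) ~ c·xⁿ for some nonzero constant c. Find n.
1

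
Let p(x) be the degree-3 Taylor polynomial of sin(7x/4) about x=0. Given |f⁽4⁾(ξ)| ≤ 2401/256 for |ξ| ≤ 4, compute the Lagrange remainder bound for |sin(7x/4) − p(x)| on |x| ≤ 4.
2401/24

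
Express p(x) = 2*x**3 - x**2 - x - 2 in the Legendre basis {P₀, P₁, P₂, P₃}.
(-7/3)P₀ + (1/5)P₁ + (-2/3)P₂ + (4/5)P₃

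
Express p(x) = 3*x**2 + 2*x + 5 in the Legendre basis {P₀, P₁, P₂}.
(6)P₀ + (2)P₁ + (2)P₂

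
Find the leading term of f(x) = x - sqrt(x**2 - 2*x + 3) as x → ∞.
1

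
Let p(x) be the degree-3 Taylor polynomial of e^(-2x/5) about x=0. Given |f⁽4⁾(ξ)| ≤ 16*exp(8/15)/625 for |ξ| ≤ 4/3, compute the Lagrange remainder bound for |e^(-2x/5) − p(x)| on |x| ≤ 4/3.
512*exp(8/15)/151875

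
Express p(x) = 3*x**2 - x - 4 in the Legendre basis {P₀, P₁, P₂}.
(-3)P₀ - P₁ + (2)P₂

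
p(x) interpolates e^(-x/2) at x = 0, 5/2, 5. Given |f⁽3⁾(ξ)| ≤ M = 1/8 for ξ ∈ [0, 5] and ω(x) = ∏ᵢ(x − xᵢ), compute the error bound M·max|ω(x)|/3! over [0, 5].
125*sqrt(3)/1728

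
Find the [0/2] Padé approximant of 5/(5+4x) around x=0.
1/(4*x/5 + 1)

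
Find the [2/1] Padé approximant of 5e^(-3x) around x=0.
(15*x**2/2 - 10*x + 5)/(x + 1)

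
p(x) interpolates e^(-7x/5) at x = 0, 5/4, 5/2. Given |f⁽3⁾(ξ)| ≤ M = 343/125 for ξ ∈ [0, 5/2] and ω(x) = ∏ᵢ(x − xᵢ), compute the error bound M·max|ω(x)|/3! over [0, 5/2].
343*sqrt(3)/1728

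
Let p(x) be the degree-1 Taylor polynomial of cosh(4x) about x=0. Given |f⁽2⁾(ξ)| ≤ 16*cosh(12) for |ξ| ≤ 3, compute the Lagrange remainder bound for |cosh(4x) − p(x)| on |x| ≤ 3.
72*cosh(12)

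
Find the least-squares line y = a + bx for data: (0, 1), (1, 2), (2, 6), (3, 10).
a = 1/10, b = 31/10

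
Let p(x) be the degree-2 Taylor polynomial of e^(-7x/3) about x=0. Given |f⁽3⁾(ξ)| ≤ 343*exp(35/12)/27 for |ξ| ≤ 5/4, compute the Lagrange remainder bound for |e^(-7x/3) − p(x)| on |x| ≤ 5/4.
42875*exp(35/12)/10368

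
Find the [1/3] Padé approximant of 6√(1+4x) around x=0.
(21*x + 6)/(x**3 - x**2 + 3*x/2 + 1)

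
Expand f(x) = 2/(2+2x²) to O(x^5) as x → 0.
1 - x**2 + x**4 + O(x**5)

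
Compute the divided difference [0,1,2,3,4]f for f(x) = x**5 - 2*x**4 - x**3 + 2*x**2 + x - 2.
8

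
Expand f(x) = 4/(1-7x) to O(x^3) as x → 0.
4 + 28*x + 196*x**2 + O(x**3)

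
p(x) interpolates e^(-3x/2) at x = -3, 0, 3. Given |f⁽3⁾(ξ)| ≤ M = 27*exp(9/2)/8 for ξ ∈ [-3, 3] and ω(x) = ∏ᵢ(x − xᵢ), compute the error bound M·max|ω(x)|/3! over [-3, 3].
27*sqrt(3)*exp(9/2)/8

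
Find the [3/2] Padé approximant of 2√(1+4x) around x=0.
(4*x**3 + 18*x**2 + 12*x + 2)/(3*x**2 + 4*x + 1)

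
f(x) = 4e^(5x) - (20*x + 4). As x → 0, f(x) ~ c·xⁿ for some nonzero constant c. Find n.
2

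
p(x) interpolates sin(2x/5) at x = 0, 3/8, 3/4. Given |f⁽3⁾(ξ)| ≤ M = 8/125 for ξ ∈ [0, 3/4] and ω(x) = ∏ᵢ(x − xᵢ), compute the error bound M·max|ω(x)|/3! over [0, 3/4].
sqrt(3)/8000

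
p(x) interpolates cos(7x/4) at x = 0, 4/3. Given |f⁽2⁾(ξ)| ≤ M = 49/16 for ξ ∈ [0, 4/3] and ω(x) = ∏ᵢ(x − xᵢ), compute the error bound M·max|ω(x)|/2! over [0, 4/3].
49/72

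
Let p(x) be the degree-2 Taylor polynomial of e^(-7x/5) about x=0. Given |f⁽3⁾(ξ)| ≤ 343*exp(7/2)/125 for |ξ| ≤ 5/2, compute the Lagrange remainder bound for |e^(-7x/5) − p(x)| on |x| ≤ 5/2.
343*exp(7/2)/48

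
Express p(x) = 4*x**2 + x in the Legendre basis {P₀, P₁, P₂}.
(4/3)P₀ + P₁ + (8/3)P₂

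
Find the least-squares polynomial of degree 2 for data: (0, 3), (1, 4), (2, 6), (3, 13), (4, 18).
20/7 + (13/70)x + (13/14)x²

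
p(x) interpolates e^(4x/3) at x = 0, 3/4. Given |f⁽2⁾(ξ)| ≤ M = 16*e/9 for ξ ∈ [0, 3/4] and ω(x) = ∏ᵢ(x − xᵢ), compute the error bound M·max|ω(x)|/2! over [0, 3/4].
e/8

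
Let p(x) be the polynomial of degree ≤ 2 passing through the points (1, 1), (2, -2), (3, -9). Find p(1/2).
1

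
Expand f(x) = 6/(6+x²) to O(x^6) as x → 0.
1 - x**2/6 + x**4/36 + O(x**6)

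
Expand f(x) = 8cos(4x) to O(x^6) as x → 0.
8 - 64*x**2 + 256*x**4/3 + O(x**6)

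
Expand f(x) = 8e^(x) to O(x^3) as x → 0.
8 + 8*x + 4*x**2 + O(x**3)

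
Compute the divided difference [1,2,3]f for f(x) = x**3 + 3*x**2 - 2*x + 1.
9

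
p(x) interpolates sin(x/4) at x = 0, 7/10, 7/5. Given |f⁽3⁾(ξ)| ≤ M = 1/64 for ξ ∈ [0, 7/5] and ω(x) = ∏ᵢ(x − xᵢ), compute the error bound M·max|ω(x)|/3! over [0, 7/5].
343*sqrt(3)/1728000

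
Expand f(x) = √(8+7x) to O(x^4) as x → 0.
2*sqrt(2) + 7*sqrt(2)*x/8 - 49*sqrt(2)*x**2/256 + 343*sqrt(2)*x**3/4096 + O(x**4)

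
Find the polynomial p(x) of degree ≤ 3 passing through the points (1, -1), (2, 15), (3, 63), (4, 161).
3*x**3 - 2*x**2 + x - 3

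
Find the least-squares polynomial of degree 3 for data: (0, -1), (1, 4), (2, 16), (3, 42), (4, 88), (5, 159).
-13/14 + (81/28)x + (23/28)x² + x³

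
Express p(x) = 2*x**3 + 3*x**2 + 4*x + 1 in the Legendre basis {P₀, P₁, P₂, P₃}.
(2)P₀ + (26/5)P₁ + (2)P₂ + (4/5)P₃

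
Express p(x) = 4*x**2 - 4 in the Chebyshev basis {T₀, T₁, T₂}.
(-2)T₀ + (2)T₂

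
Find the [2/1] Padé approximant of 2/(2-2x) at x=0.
1/(1 - x)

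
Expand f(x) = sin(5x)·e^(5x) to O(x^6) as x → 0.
5*x + 25*x**2 + 125*x**3/3 - 625*x**5/6 + O(x**6)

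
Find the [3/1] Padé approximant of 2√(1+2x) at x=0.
(-x**3/4 + 3*x**2/2 + 9*x/2 + 2)/(5*x/4 + 1)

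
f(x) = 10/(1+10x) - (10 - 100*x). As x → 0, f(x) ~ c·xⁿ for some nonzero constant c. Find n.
2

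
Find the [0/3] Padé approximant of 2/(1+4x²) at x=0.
2/(4*x**2 + 1)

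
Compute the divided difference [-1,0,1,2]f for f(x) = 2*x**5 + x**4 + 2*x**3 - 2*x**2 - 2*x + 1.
14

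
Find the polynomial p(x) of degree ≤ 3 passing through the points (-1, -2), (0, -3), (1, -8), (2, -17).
-2*x**2 - 3*x - 3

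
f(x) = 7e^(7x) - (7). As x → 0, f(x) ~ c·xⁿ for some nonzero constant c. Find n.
1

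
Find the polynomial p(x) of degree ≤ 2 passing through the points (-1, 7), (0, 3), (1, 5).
3*x**2 - x + 3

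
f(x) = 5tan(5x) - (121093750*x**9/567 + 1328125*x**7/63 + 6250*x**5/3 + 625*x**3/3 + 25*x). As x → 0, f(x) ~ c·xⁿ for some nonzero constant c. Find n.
11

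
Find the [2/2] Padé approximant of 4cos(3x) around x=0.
(4 - 15*x**2)/(3*x**2/4 + 1)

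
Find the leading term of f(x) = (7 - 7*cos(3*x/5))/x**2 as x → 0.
63/50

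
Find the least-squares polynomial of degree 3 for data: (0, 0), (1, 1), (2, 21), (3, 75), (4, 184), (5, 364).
-5/63 + (-565/378)x + (-23/252)x² + (323/108)x³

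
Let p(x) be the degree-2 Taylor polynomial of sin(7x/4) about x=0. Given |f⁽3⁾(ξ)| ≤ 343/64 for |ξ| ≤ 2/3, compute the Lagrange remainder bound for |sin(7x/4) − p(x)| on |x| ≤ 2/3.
343/1296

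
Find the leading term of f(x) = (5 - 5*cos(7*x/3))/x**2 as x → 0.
245/18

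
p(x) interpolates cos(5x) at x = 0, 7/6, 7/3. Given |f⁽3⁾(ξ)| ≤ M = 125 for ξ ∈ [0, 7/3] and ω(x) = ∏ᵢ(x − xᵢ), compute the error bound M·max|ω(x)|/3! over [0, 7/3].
42875*sqrt(3)/5832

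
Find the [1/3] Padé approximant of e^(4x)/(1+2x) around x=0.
(2*x + 1)/(16*x**3/3 - 4*x**2 + 1)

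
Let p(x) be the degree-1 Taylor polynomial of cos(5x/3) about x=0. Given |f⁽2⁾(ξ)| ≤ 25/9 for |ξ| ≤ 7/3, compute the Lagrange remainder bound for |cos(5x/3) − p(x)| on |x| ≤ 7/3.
1225/162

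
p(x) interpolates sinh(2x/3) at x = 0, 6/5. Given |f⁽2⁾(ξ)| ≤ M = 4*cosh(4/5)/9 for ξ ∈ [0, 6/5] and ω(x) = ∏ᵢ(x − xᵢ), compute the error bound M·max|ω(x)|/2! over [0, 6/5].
2*cosh(4/5)/25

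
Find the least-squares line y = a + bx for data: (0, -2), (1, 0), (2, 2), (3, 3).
a = -9/5, b = 17/10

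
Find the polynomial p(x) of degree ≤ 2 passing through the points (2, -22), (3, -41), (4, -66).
-3*x**2 - 4*x - 2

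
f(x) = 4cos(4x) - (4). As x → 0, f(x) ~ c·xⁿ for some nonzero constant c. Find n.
2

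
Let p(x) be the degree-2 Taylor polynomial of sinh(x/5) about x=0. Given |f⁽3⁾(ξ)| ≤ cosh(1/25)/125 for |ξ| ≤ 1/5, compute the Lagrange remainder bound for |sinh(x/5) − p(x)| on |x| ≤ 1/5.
cosh(1/25)/93750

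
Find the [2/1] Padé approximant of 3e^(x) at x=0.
(x**2/2 + 2*x + 3)/(1 - x/3)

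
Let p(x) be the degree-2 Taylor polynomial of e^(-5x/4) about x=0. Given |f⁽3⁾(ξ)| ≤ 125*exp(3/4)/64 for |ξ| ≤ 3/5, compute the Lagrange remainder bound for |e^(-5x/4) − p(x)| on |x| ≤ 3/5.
9*exp(3/4)/128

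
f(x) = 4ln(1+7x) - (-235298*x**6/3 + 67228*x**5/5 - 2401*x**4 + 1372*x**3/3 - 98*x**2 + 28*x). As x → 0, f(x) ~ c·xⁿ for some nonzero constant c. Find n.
7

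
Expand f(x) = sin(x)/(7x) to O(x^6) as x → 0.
1/7 - x**2/42 + x**4/840 + O(x**6)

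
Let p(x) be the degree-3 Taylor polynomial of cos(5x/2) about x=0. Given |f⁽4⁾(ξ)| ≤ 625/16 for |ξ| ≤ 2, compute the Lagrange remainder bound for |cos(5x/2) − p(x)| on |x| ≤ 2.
625/24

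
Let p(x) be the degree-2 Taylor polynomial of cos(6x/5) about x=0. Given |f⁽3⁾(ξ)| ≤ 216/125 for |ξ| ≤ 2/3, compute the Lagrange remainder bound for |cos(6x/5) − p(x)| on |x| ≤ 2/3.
32/375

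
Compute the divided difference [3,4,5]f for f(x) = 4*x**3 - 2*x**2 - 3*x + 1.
46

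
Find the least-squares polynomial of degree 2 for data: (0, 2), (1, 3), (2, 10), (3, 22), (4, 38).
9/5 + (-9/10)x + (5/2)x²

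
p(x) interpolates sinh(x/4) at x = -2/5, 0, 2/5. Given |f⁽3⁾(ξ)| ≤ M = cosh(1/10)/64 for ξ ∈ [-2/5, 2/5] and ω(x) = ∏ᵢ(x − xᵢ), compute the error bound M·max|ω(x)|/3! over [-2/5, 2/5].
sqrt(3)*cosh(1/10)/27000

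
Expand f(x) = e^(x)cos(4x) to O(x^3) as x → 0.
1 + x - 15*x**2/2 + O(x**3)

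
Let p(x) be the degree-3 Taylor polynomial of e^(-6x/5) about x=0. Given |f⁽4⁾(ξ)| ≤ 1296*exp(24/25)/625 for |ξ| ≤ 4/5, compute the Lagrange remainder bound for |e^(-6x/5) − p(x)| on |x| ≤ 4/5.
13824*exp(24/25)/390625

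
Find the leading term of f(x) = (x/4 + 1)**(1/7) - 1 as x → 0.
x/28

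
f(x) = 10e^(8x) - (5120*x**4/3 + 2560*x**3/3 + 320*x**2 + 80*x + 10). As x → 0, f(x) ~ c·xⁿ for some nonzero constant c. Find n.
5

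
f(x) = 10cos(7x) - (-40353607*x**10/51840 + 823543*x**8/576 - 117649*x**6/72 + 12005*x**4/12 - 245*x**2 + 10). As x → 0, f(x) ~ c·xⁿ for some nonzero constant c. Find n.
12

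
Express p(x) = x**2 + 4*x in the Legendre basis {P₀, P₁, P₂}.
(1/3)P₀ + (4)P₁ + (2/3)P₂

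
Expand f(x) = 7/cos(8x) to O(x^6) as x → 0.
7 + 224*x**2 + 17920*x**4/3 + O(x**6)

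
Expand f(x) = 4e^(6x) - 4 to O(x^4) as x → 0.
24*x + 72*x**2 + 144*x**3 + O(x**4)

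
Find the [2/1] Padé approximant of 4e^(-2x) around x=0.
(8*x**2/3 - 16*x/3 + 4)/(2*x/3 + 1)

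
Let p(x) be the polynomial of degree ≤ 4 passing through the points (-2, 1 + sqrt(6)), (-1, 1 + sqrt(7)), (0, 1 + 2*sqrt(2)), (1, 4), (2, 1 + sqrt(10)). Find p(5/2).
-283/32 - 45*sqrt(7)/32 + 35*sqrt(6)/128 + 315*sqrt(10)/128 + 189*sqrt(2)/32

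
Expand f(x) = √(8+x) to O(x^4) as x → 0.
2*sqrt(2) + sqrt(2)*x/8 - sqrt(2)*x**2/256 + sqrt(2)*x**3/4096 + O(x**4)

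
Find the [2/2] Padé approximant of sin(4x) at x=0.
4*x/(8*x**2/3 + 1)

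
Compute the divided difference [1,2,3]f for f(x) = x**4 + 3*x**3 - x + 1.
43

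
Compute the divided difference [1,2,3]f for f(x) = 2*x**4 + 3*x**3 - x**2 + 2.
67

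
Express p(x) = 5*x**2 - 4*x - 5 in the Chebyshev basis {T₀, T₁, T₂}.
(-5/2)T₀ + (-4)T₁ + (5/2)T₂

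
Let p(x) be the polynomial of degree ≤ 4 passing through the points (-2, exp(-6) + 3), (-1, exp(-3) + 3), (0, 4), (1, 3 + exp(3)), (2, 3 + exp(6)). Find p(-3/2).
((-5*exp(6) + 314 + 28*exp(3))*exp(6) + 35 + 140*exp(3))*exp(-6)/128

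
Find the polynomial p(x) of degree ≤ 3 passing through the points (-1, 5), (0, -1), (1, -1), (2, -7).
-2*x**3 + 3*x**2 - x - 1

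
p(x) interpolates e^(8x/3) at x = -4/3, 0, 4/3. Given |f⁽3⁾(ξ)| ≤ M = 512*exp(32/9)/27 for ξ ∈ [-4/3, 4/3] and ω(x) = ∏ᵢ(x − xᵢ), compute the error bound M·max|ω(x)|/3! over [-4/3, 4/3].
32768*sqrt(3)*exp(32/9)/19683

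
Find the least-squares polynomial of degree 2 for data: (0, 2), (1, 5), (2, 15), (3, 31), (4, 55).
72/35 + (-18/35)x + (24/7)x²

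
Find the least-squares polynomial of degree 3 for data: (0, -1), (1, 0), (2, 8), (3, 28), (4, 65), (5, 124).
-1 + (-5/6)x + x² + (5/6)x³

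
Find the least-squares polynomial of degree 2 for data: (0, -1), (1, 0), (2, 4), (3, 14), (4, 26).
-1 + (-6/5)x + (2)x²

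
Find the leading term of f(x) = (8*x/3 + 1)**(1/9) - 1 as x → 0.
8*x/27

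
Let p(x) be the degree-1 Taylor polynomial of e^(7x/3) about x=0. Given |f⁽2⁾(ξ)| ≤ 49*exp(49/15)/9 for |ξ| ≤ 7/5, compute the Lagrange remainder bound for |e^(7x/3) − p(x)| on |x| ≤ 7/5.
2401*exp(49/15)/450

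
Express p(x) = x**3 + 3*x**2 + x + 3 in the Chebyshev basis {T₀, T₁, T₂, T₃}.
(9/2)T₀ + (7/4)T₁ + (3/2)T₂ + (1/4)T₃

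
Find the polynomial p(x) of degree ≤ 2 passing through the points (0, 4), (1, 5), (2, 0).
-3*x**2 + 4*x + 4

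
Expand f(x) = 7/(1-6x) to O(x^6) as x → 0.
7 + 42*x + 252*x**2 + 1512*x**3 + 9072*x**4 + 54432*x**5 + O(x**6)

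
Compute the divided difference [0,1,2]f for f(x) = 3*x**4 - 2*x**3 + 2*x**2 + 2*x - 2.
17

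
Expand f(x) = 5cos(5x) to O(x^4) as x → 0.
5 - 125*x**2/2 + O(x**4)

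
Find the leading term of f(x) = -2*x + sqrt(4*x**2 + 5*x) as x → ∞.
5/4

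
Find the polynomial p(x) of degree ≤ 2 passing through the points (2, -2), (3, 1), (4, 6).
x**2 - 2*x - 2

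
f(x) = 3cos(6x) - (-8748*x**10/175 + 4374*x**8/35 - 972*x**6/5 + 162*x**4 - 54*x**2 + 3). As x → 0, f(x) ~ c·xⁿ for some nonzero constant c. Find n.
12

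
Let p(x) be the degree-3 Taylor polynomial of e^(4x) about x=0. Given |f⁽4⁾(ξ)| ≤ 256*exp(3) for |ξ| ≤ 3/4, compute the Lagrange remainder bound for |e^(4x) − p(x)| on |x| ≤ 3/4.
27*exp(3)/8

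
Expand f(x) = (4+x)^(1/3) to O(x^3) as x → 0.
2**(2/3) + 2**(2/3)*x/12 - 2**(2/3)*x**2/144 + O(x**3)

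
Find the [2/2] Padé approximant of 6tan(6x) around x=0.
36*x/(1 - 12*x**2)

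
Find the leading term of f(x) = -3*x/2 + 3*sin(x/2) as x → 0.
-x**3/16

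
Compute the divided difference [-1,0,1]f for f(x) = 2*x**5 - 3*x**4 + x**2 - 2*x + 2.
-2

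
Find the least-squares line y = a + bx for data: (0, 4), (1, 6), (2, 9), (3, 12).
a = 37/10, b = 27/10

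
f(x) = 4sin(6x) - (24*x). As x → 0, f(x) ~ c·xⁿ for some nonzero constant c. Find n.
3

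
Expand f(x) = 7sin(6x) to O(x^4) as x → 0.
42*x - 252*x**3 + O(x**4)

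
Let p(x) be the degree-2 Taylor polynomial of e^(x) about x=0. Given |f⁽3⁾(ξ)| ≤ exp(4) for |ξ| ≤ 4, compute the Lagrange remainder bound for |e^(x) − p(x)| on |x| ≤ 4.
32*exp(4)/3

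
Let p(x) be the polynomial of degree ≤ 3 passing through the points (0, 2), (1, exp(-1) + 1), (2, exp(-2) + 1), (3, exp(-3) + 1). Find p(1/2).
(-5*e + 1 + 15*exp(2) + 21*exp(3))*exp(-3)/16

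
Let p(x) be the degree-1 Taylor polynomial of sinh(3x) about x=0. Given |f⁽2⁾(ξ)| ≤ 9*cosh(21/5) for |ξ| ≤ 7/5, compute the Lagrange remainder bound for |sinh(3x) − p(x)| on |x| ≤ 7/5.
441*cosh(21/5)/50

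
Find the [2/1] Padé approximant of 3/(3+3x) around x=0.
1/(x + 1)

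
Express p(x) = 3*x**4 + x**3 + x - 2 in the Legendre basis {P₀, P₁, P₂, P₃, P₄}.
(-7/5)P₀ + (8/5)P₁ + (12/7)P₂ + (2/5)P₃ + (24/35)P₄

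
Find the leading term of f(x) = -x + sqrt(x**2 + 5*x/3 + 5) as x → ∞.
5/6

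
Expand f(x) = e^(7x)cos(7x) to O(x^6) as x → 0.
1 + 7*x - 343*x**3/3 - 2401*x**4/6 - 16807*x**5/30 + O(x**6)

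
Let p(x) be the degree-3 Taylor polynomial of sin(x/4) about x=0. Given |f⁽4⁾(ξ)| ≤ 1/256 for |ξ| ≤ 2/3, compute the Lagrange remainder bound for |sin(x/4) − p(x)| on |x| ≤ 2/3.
1/31104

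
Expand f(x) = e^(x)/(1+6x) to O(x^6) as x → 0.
1 - 5*x + 61*x**2/2 - 1097*x**3/6 + 26329*x**4/24 - 789869*x**5/120 + O(x**6)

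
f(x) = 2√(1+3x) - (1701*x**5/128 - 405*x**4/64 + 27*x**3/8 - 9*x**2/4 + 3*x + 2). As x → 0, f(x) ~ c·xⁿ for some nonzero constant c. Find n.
6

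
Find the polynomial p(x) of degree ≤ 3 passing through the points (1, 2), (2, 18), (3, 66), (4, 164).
3*x**3 - 2*x**2 + x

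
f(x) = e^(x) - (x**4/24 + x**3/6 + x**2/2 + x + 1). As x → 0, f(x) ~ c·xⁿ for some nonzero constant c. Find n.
5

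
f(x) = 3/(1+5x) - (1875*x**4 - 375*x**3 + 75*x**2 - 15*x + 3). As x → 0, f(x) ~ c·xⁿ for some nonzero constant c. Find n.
5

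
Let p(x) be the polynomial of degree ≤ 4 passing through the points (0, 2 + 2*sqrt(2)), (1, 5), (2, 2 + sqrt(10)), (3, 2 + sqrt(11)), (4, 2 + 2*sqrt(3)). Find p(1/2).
-35*sqrt(10)/64 - 5*sqrt(3)/64 + 7*sqrt(11)/32 + 35*sqrt(2)/64 + 169/32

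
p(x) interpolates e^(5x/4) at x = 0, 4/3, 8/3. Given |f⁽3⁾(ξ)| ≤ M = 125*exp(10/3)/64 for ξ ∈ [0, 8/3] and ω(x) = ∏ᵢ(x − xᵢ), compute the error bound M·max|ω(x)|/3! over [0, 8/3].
125*sqrt(3)*exp(10/3)/729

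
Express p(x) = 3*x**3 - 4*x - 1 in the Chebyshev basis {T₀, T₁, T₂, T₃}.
-T₀ + (-7/4)T₁ + (3/4)T₃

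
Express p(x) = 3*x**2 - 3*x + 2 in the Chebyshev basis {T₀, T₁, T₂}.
(7/2)T₀ + (-3)T₁ + (3/2)T₂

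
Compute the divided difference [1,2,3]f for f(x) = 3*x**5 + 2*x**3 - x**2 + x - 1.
281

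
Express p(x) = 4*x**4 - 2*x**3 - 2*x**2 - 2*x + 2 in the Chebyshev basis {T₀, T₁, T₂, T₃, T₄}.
(5/2)T₀ + (-7/2)T₁ + T₂ + (-1/2)T₃ + (1/2)T₄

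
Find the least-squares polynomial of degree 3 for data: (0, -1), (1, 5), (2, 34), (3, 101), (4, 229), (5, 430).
-61/63 + (20/27)x + (587/252)x² + (319/108)x³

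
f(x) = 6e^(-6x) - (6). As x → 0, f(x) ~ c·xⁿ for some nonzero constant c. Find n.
1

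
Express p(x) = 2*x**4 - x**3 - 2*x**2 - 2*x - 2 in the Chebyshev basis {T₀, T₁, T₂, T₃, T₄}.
(-9/4)T₀ + (-11/4)T₁ + (-1/4)T₃ + (1/4)T₄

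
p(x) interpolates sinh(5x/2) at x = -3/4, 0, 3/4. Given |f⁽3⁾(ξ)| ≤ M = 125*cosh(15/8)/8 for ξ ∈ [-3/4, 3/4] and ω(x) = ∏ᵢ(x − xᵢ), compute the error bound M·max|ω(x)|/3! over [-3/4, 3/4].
125*sqrt(3)*cosh(15/8)/512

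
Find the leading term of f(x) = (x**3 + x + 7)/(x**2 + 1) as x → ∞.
x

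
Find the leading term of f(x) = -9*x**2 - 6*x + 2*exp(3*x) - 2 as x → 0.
9*x**3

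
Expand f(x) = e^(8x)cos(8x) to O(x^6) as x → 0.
1 + 8*x - 512*x**3/3 - 2048*x**4/3 - 16384*x**5/15 + O(x**6)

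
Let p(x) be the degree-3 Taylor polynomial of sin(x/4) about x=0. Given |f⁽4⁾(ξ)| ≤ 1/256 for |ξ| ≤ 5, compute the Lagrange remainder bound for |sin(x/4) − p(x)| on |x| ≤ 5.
625/6144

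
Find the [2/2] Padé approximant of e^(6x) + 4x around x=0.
(39*x**2 + 13*x + 1)/(-9*x**2 + 3*x + 1)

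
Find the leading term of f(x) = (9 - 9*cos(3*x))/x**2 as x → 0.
81/2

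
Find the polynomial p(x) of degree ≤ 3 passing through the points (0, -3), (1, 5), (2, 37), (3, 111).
3*x**3 + 3*x**2 + 2*x - 3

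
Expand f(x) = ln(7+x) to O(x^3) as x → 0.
log(7) + x/7 - x**2/98 + O(x**3)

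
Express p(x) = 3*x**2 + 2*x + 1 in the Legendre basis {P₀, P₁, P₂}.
(2)P₀ + (2)P₁ + (2)P₂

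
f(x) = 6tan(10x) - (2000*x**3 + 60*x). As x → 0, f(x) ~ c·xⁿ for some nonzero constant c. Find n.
5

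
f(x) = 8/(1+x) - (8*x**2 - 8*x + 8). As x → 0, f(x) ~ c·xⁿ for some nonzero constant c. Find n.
3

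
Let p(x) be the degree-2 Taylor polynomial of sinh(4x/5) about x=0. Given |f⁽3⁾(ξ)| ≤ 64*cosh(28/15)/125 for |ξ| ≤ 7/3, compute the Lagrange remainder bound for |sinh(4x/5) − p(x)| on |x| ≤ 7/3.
10976*cosh(28/15)/10125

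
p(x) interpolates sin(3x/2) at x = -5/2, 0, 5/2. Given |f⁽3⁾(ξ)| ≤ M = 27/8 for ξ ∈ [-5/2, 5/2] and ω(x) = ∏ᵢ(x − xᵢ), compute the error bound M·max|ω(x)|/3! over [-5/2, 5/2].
125*sqrt(3)/64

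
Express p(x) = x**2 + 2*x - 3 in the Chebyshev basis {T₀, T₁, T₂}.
(-5/2)T₀ + (2)T₁ + (1/2)T₂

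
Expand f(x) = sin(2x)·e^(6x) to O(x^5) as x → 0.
2*x + 12*x**2 + 104*x**3/3 + 64*x**4 + O(x**5)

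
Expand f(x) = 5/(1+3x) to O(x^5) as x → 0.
5 - 15*x + 45*x**2 - 135*x**3 + 405*x**4 + O(x**5)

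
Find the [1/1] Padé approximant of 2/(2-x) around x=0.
1/(1 - x/2)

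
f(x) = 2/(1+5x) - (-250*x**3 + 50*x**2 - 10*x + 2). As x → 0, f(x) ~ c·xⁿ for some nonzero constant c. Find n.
4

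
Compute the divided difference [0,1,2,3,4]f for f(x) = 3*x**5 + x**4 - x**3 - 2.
31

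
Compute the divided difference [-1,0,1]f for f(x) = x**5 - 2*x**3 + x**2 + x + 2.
1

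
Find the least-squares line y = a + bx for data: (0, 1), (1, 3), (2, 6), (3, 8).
a = 9/10, b = 12/5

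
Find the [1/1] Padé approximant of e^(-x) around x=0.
(1 - x/2)/(x/2 + 1)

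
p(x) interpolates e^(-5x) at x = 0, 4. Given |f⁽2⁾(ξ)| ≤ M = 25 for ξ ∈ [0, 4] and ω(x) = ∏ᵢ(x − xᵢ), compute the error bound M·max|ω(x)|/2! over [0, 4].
50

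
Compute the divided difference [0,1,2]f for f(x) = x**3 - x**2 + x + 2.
2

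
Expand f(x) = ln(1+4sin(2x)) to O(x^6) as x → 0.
8*x - 32*x**2 + 496*x**3/3 - 2944*x**4/3 + 18640*x**5/3 + O(x**6)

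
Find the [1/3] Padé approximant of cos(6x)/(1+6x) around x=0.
(1 - 5*x/2)/(63*x**3 + 3*x**2 + 7*x/2 + 1)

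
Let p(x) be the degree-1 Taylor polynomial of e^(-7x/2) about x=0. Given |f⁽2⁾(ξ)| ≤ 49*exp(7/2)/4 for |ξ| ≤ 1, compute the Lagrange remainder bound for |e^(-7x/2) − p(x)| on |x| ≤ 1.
49*exp(7/2)/8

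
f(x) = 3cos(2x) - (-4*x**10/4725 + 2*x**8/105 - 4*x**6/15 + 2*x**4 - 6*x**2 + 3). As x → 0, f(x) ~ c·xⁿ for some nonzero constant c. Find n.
12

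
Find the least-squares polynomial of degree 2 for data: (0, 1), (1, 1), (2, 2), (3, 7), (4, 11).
32/35 + (-29/35)x + (6/7)x²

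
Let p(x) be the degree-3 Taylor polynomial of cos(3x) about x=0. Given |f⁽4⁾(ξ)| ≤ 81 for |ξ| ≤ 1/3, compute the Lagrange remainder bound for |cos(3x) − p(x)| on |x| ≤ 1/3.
1/24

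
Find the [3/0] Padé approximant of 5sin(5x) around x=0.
-625*x**3/6 + 25*x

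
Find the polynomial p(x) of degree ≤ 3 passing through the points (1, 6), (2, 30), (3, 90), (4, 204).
3*x**3 + 3*x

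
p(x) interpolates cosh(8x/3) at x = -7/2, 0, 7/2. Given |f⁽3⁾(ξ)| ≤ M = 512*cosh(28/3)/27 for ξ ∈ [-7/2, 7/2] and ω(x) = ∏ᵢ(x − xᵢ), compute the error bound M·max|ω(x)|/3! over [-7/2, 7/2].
21952*sqrt(3)*cosh(28/3)/729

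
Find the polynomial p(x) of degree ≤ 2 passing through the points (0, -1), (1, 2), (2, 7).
x**2 + 2*x - 1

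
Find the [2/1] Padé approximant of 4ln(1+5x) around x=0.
10*x*(5*x + 6)/(3*(10*x/3 + 1))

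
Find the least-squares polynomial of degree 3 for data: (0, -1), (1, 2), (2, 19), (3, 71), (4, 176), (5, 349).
-11/14 + (5/28)x + (-29/28)x² + (3)x³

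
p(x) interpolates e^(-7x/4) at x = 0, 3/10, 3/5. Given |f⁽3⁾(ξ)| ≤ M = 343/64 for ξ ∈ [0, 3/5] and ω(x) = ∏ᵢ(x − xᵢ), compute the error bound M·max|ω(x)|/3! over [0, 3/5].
343*sqrt(3)/64000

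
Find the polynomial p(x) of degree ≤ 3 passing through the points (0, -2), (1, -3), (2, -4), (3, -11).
-x**3 + 3*x**2 - 3*x - 2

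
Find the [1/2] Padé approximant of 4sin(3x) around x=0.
12*x/(3*x**2/2 + 1)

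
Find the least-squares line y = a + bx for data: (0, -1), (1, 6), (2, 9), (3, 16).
a = -3/5, b = 27/5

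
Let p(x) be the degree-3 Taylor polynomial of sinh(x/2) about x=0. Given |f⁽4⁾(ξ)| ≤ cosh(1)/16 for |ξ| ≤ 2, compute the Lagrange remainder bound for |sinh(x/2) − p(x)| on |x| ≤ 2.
cosh(1)/24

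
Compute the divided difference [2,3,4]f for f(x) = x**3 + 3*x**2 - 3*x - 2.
12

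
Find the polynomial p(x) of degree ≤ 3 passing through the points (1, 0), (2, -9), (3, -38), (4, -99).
-2*x**3 + 2*x**2 - x + 1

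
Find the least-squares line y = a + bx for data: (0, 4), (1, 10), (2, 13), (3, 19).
a = 43/10, b = 24/5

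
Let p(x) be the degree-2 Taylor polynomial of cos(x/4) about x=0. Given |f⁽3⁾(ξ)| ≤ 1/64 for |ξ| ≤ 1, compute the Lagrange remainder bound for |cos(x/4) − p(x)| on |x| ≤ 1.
1/384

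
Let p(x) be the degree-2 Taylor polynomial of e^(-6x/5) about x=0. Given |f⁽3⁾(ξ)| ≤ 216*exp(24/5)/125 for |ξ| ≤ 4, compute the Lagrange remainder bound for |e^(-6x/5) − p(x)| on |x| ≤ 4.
2304*exp(24/5)/125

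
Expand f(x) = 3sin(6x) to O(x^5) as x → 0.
18*x - 108*x**3 + O(x**5)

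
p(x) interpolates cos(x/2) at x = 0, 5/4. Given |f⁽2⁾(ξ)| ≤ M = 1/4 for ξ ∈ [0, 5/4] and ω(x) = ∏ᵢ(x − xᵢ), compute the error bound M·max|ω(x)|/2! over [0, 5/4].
25/512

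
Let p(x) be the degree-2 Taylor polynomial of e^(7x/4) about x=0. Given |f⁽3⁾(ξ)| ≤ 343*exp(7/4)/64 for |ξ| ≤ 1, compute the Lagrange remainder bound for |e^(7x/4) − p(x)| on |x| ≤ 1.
343*exp(7/4)/384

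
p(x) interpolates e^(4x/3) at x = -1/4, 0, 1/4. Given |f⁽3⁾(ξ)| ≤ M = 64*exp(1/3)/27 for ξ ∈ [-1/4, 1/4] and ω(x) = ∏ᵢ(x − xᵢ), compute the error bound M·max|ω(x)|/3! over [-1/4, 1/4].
sqrt(3)*exp(1/3)/729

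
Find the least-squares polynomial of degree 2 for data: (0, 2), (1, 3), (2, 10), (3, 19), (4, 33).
9/5 + (-1/5)x + (2)x²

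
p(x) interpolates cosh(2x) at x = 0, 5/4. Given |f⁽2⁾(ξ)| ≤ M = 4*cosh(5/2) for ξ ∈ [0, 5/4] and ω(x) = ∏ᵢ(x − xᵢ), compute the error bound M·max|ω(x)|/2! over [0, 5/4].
25*cosh(5/2)/32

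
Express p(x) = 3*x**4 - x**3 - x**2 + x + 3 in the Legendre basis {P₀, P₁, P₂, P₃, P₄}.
(49/15)P₀ + (2/5)P₁ + (22/21)P₂ + (-2/5)P₃ + (24/35)P₄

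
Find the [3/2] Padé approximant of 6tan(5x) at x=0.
(-50*x**3 + 30*x)/(1 - 10*x**2)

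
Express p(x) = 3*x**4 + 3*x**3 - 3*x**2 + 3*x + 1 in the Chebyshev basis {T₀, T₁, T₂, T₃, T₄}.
(5/8)T₀ + (21/4)T₁ + (3/4)T₃ + (3/8)T₄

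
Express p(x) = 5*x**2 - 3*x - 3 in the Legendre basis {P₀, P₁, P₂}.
(-4/3)P₀ + (-3)P₁ + (10/3)P₂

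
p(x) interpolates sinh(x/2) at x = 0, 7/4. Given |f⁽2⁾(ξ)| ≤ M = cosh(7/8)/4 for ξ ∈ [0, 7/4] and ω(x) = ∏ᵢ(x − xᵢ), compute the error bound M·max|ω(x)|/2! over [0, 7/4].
49*cosh(7/8)/512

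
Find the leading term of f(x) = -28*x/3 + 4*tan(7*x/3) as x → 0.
1372*x**3/81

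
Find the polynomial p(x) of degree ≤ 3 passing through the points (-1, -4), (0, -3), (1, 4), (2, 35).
3*x**3 + 3*x**2 + x - 3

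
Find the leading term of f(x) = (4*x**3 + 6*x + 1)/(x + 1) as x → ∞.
4*x**2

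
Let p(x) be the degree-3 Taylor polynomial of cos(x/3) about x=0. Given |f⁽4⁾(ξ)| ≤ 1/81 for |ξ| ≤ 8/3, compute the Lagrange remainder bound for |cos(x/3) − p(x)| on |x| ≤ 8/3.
512/19683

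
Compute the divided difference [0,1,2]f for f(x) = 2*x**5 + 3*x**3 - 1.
39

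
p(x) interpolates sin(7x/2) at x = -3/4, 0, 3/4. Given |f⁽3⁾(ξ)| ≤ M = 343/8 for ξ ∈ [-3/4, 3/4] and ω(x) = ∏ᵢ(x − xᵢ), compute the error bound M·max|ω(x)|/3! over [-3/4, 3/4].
343*sqrt(3)/512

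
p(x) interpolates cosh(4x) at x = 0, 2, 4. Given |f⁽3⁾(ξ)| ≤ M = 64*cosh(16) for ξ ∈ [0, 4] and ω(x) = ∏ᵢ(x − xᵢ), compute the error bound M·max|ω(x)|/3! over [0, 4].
512*sqrt(3)*cosh(16)/27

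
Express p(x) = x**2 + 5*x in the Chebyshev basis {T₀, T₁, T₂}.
(1/2)T₀ + (5)T₁ + (1/2)T₂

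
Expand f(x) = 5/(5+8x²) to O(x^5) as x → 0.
1 - 8*x**2/5 + 64*x**4/25 + O(x**5)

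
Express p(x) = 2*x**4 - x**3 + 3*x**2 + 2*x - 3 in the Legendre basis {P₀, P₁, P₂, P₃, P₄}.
(-8/5)P₀ + (7/5)P₁ + (22/7)P₂ + (-2/5)P₃ + (16/35)P₄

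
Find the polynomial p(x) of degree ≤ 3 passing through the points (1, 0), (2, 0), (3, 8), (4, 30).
x**3 - 2*x**2 - x + 2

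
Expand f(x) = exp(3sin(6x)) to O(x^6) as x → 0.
1 + 18*x + 162*x**2 + 864*x**3 + 2430*x**4 - 7776*x**5/5 + O(x**6)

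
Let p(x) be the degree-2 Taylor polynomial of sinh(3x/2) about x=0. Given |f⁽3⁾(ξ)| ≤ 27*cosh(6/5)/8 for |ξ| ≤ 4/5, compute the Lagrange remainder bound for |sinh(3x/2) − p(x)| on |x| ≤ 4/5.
36*cosh(6/5)/125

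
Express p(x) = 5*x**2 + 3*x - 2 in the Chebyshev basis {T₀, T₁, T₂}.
(1/2)T₀ + (3)T₁ + (5/2)T₂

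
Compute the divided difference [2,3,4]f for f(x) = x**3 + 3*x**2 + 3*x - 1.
12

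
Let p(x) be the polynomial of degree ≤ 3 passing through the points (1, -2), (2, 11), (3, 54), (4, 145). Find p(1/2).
-23/8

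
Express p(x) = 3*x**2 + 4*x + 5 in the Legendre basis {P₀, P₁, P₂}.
(6)P₀ + (4)P₁ + (2)P₂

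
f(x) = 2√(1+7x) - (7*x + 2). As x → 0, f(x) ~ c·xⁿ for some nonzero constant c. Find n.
2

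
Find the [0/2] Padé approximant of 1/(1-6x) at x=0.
1/(1 - 6*x)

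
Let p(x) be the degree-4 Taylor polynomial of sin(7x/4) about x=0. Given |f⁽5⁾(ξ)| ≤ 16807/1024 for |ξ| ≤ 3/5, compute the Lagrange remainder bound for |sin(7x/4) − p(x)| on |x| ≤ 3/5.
1361367/128000000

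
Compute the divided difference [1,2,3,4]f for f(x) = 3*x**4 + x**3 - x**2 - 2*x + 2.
31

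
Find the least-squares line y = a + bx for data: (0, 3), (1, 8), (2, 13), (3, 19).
a = 14/5, b = 53/10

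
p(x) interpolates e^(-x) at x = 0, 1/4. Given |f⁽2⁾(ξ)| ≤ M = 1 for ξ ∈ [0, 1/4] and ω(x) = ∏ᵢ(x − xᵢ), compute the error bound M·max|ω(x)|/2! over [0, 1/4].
1/128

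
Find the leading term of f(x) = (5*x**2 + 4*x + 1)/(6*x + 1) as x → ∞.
5*x/6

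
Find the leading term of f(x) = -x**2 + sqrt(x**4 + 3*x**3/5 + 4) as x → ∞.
3*x/10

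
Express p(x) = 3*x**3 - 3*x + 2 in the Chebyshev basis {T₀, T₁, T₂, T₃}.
(2)T₀ + (-3/4)T₁ + (3/4)T₃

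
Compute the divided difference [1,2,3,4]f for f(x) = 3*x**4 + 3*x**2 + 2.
30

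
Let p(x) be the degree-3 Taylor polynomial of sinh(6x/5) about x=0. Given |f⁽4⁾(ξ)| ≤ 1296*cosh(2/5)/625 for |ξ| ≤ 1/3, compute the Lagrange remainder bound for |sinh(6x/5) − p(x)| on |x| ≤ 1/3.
2*cosh(2/5)/1875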